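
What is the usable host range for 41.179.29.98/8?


Network: 41.0.0.0
Broadcast: 41.255.255.255
First usable = network + 1
Last usable = broadcast - 1
Range: 41.0.0.1 to 41.255.255.254


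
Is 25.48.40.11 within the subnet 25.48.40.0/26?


Subnet network: 25.48.40.0
Test IP AND mask: 25.48.40.0
Yes, 25.48.40.11 is in 25.48.40.0/26


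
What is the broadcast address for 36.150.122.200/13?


Network: 36.144.0.0/13
Host bits = 19
Set all host bits to 1:
Broadcast: 36.151.255.255


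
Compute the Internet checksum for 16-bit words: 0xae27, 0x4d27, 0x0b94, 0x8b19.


Sum all words (with carry folding):
+ 0xae27 = 0xae27
+ 0x4d27 = 0xfb4e
+ 0x0b94 = 0x06e3
+ 0x8b19 = 0x91fc
One's complement: ~0x91fc
Checksum = 0x6e03


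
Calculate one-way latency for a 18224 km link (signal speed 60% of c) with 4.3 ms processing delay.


Speed = 0.6 * 3e5 km/s = 180000 km/s
Propagation delay = 18224 / 180000 = 0.1012 s = 101.2444 ms
Processing delay = 4.3 ms
Total one-way latency = 105.5444 ms


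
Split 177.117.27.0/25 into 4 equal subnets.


New prefix = 25 + 2 = 27
Each subnet has 32 addresses
  177.117.27.0/27
  177.117.27.32/27
  177.117.27.64/27
  177.117.27.96/27
Subnets: 177.117.27.0/27, 177.117.27.32/27, 177.117.27.64/27, 177.117.27.96/27


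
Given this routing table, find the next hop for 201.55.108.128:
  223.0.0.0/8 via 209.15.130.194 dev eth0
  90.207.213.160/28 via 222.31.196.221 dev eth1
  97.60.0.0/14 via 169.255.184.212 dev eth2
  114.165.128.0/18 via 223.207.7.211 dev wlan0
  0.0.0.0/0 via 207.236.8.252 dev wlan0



Longest prefix match for 201.55.108.128:
  /8 223.0.0.0: no
  /28 90.207.213.160: no
  /14 97.60.0.0: no
  /18 114.165.128.0: no
  /0 0.0.0.0: MATCH
Selected: next-hop 207.236.8.252 via wlan0 (matched /0)


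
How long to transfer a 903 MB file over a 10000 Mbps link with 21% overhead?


Effective throughput = 10000 * (1 - 21/100) = 7900 Mbps
File size in Mb = 903 * 8 = 7224 Mb
Time = 7224 / 7900
Time = 0.9144 seconds


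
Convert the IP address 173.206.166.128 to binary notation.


173 = 10101101
206 = 11001110
166 = 10100110
128 = 10000000
Binary: 10101101.11001110.10100110.10000000


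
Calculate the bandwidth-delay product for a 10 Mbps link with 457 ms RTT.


BDP = bandwidth * RTT
= 10 Mbps * 457 ms
= 10 * 1e6 * 457 / 1000 bits
= 4570000 bits
= 571250 bytes
= 557.8613 KB
BDP = 4570000 bits (571250 bytes)


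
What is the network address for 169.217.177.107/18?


IP:   10101001.11011001.10110001.01101011
Mask: 11111111.11111111.11000000.00000000
AND operation:
Net:  10101001.11011001.10000000.00000000
Network: 169.217.128.0/18


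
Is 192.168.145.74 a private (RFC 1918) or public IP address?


RFC 1918 private ranges:
  10.0.0.0/8 (10.0.0.0 - 10.255.255.255)
  172.16.0.0/12 (172.16.0.0 - 172.31.255.255)
  192.168.0.0/16 (192.168.0.0 - 192.168.255.255)
Private (in 192.168.0.0/16)


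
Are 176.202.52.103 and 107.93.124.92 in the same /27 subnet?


Mask: 255.255.255.224
176.202.52.103 AND mask = 176.202.52.96
107.93.124.92 AND mask = 107.93.124.64
No, different subnets (176.202.52.96 vs 107.93.124.64)


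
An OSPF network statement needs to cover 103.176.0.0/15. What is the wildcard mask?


Subnet mask: 255.254.0.0
Wildcard = 255.255.255.255 - subnet mask
255 - 255 = 0
255 - 254 = 1
255 - 0 = 255
255 - 0 = 255
Wildcard: 0.1.255.255


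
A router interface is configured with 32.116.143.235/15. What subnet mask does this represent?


/15 means 15 network bits, 17 host bits
Binary: 11111111111111100000000000000000
Mask: 255.254.0.0


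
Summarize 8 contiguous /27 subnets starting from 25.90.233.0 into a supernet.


Original prefix: /27
Number of subnets: 8 = 2^3
New prefix = 27 - 3 = 24
Supernet: 25.90.233.0/24


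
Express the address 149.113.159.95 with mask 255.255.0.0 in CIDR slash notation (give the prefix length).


Binary: 11111111.11111111.00000000.00000000
Count leading 1s
Prefix: /16


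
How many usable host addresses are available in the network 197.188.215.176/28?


Host bits = 32 - 28 = 4
Total addresses = 2^4 = 16
Usable = total - 2 (network and broadcast)
Usable hosts: 14


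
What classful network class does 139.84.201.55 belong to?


First octet: 139
Binary: 10001011
10xxxxxx -> Class B (128-191)
Class B, default mask 255.255.0.0 (/16)


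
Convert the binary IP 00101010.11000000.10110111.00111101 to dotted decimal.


00101010 = 42
11000000 = 192
10110111 = 183
00111101 = 61
IP: 42.192.183.61


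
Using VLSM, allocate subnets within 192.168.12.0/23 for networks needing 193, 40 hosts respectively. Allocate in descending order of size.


193 hosts -> /24 (254 usable): 192.168.12.0/24
40 hosts -> /26 (62 usable): 192.168.13.0/26
Allocation: 192.168.12.0/24 (193 hosts, 254 usable); 192.168.13.0/26 (40 hosts, 62 usable)


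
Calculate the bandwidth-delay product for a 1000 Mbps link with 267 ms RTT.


BDP = bandwidth * RTT
= 1000 Mbps * 267 ms
= 1000 * 1e6 * 267 / 1000 bits
= 267000000 bits
= 33375000 bytes
= 32592.7734 KB
BDP = 267000000 bits (33375000 bytes)


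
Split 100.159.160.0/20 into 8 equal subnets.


New prefix = 20 + 3 = 23
Each subnet has 512 addresses
  100.159.160.0/23
  100.159.162.0/23
  100.159.164.0/23
  100.159.166.0/23
  100.159.168.0/23
  100.159.170.0/23
  100.159.172.0/23
  100.159.174.0/23
Subnets: 100.159.160.0/23, 100.159.162.0/23, 100.159.164.0/23, 100.159.166.0/23, 100.159.168.0/23, 100.159.170.0/23, 100.159.172.0/23, 100.159.174.0/23


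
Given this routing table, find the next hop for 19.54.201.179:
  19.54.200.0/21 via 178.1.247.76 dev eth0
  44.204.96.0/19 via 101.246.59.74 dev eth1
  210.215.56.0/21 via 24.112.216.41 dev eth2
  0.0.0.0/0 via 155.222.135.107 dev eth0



Longest prefix match for 19.54.201.179:
  /21 19.54.200.0: MATCH
  /19 44.204.96.0: no
  /21 210.215.56.0: no
  /0 0.0.0.0: MATCH
Selected: next-hop 178.1.247.76 via eth0 (matched /21)


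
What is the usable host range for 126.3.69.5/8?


Network: 126.0.0.0
Broadcast: 126.255.255.255
First usable = network + 1
Last usable = broadcast - 1
Range: 126.0.0.1 to 126.255.255.254


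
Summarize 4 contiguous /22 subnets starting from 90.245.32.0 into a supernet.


Original prefix: /22
Number of subnets: 4 = 2^2
New prefix = 22 - 2 = 20
Supernet: 90.245.32.0/20


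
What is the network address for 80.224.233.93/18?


IP:   01010000.11100000.11101001.01011101
Mask: 11111111.11111111.11000000.00000000
AND operation:
Net:  01010000.11100000.11000000.00000000
Network: 80.224.192.0/18


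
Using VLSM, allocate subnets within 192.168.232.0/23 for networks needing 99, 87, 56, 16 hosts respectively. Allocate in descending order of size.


99 hosts -> /25 (126 usable): 192.168.232.0/25
87 hosts -> /25 (126 usable): 192.168.232.128/25
56 hosts -> /26 (62 usable): 192.168.233.0/26
16 hosts -> /27 (30 usable): 192.168.233.64/27
Allocation: 192.168.232.0/25 (99 hosts, 126 usable); 192.168.232.128/25 (87 hosts, 126 usable); 192.168.233.0/26 (56 hosts, 62 usable); 192.168.233.64/27 (16 hosts, 30 usable)


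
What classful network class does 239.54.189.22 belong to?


First octet: 239
Binary: 11101111
1110xxxx -> Class D (224-239)
Class D (multicast), default mask N/A


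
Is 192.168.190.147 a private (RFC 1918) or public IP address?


RFC 1918 private ranges:
  10.0.0.0/8 (10.0.0.0 - 10.255.255.255)
  172.16.0.0/12 (172.16.0.0 - 172.31.255.255)
  192.168.0.0/16 (192.168.0.0 - 192.168.255.255)
Private (in 192.168.0.0/16)


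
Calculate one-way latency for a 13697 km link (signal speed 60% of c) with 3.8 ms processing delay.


Speed = 0.6 * 3e5 km/s = 180000 km/s
Propagation delay = 13697 / 180000 = 0.0761 s = 76.0944 ms
Processing delay = 3.8 ms
Total one-way latency = 79.8944 ms


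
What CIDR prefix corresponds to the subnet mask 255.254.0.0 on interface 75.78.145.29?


Binary: 11111111.11111110.00000000.00000000
Count leading 1s
Prefix: /15


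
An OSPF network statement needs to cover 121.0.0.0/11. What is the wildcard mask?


Subnet mask: 255.224.0.0
Wildcard = 255.255.255.255 - subnet mask
255 - 255 = 0
255 - 224 = 31
255 - 0 = 255
255 - 0 = 255
Wildcard: 0.31.255.255


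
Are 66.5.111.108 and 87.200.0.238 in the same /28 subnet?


Mask: 255.255.255.240
66.5.111.108 AND mask = 66.5.111.96
87.200.0.238 AND mask = 87.200.0.224
No, different subnets (66.5.111.96 vs 87.200.0.224)


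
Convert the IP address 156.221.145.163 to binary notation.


156 = 10011100
221 = 11011101
145 = 10010001
163 = 10100011
Binary: 10011100.11011101.10010001.10100011


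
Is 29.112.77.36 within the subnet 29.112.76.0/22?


Subnet network: 29.112.76.0
Test IP AND mask: 29.112.76.0
Yes, 29.112.77.36 is in 29.112.76.0/22


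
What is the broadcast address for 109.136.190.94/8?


Network: 109.0.0.0/8
Host bits = 24
Set all host bits to 1:
Broadcast: 109.255.255.255


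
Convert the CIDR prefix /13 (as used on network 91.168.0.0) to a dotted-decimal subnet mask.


/13 means 13 network bits, 19 host bits
Binary: 11111111111110000000000000000000
Mask: 255.248.0.0


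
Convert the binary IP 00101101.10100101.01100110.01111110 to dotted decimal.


00101101 = 45
10100101 = 165
01100110 = 102
01111110 = 126
IP: 45.165.102.126


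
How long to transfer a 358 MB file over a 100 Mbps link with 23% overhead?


Effective throughput = 100 * (1 - 23/100) = 77 Mbps
File size in Mb = 358 * 8 = 2864 Mb
Time = 2864 / 77
Time = 37.1948 seconds


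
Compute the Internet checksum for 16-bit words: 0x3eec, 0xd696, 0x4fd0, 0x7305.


Sum all words (with carry folding):
+ 0x3eec = 0x3eec
+ 0xd696 = 0x1583
+ 0x4fd0 = 0x6553
+ 0x7305 = 0xd858
One's complement: ~0xd858
Checksum = 0x27a7


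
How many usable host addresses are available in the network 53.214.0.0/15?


Host bits = 32 - 15 = 17
Total addresses = 2^17 = 131072
Usable = total - 2 (network and broadcast)
Usable hosts: 131070


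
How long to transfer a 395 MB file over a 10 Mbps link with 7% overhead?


Effective throughput = 10 * (1 - 7/100) = 9.3 Mbps
File size in Mb = 395 * 8 = 3160 Mb
Time = 3160 / 9.3
Time = 339.7849 seconds


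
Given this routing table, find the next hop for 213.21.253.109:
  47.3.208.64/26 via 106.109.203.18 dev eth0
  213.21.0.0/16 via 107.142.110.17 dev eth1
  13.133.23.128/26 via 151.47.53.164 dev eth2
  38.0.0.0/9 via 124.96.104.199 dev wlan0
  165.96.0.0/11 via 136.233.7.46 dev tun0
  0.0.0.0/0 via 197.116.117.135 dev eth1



Longest prefix match for 213.21.253.109:
  /26 47.3.208.64: no
  /16 213.21.0.0: MATCH
  /26 13.133.23.128: no
  /9 38.0.0.0: no
  /11 165.96.0.0: no
  /0 0.0.0.0: MATCH
Selected: next-hop 107.142.110.17 via eth1 (matched /16)


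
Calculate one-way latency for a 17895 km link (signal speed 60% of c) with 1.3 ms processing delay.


Speed = 0.6 * 3e5 km/s = 180000 km/s
Propagation delay = 17895 / 180000 = 0.0994 s = 99.4167 ms
Processing delay = 1.3 ms
Total one-way latency = 100.7167 ms


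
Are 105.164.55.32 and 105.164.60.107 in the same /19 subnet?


Mask: 255.255.224.0
105.164.55.32 AND mask = 105.164.32.0
105.164.60.107 AND mask = 105.164.32.0
Yes, same subnet (105.164.32.0)


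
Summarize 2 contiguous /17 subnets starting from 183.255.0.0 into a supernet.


Original prefix: /17
Number of subnets: 2 = 2^1
New prefix = 17 - 1 = 16
Supernet: 183.255.0.0/16


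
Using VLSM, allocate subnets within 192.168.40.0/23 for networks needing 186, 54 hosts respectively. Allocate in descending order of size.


186 hosts -> /24 (254 usable): 192.168.40.0/24
54 hosts -> /26 (62 usable): 192.168.41.0/26
Allocation: 192.168.40.0/24 (186 hosts, 254 usable); 192.168.41.0/26 (54 hosts, 62 usable)


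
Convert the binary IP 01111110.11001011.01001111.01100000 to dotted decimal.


01111110 = 126
11001011 = 203
01001111 = 79
01100000 = 96
IP: 126.203.79.96


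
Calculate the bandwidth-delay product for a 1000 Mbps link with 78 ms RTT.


BDP = bandwidth * RTT
= 1000 Mbps * 78 ms
= 1000 * 1e6 * 78 / 1000 bits
= 78000000 bits
= 9750000 bytes
= 9521.4844 KB
BDP = 78000000 bits (9750000 bytes)


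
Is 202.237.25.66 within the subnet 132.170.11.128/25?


Subnet network: 132.170.11.128
Test IP AND mask: 202.237.25.0
No, 202.237.25.66 is not in 132.170.11.128/25


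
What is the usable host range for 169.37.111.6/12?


Network: 169.32.0.0
Broadcast: 169.47.255.255
First usable = network + 1
Last usable = broadcast - 1
Range: 169.32.0.1 to 169.47.255.254


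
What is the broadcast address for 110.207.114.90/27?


Network: 110.207.114.64/27
Host bits = 5
Set all host bits to 1:
Broadcast: 110.207.114.95


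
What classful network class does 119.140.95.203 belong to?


First octet: 119
Binary: 01110111
0xxxxxxx -> Class A (1-126)
Class A, default mask 255.0.0.0 (/8)


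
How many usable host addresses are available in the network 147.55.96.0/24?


Host bits = 32 - 24 = 8
Total addresses = 2^8 = 256
Usable = total - 2 (network and broadcast)
Usable hosts: 254


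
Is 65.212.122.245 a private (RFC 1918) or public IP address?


RFC 1918 private ranges:
  10.0.0.0/8 (10.0.0.0 - 10.255.255.255)
  172.16.0.0/12 (172.16.0.0 - 172.31.255.255)
  192.168.0.0/16 (192.168.0.0 - 192.168.255.255)
Public (not in any RFC 1918 range)


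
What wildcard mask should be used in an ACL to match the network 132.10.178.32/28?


Subnet mask: 255.255.255.240
Wildcard = 255.255.255.255 - subnet mask
255 - 255 = 0
255 - 255 = 0
255 - 255 = 0
255 - 240 = 15
Wildcard: 0.0.0.15


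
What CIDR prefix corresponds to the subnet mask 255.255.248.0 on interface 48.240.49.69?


Binary: 11111111.11111111.11111000.00000000
Count leading 1s
Prefix: /21


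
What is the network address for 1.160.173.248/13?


IP:   00000001.10100000.10101101.11111000
Mask: 11111111.11111000.00000000.00000000
AND operation:
Net:  00000001.10100000.00000000.00000000
Network: 1.160.0.0/13


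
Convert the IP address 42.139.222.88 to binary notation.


42 = 00101010
139 = 10001011
222 = 11011110
88 = 01011000
Binary: 00101010.10001011.11011110.01011000


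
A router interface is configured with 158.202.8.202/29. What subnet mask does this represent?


/29 means 29 network bits, 3 host bits
Binary: 11111111111111111111111111111000
Mask: 255.255.255.248


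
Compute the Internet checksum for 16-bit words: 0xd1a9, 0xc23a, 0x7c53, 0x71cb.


Sum all words (with carry folding):
+ 0xd1a9 = 0xd1a9
+ 0xc23a = 0x93e4
+ 0x7c53 = 0x1038
+ 0x71cb = 0x8203
One's complement: ~0x8203
Checksum = 0x7dfc


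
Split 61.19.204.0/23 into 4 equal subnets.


New prefix = 23 + 2 = 25
Each subnet has 128 addresses
  61.19.204.0/25
  61.19.204.128/25
  61.19.205.0/25
  61.19.205.128/25
Subnets: 61.19.204.0/25, 61.19.204.128/25, 61.19.205.0/25, 61.19.205.128/25


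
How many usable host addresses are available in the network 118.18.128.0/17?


Host bits = 32 - 17 = 15
Total addresses = 2^15 = 32768
Usable = total - 2 (network and broadcast)
Usable hosts: 32766


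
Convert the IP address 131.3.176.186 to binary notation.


131 = 10000011
3 = 00000011
176 = 10110000
186 = 10111010
Binary: 10000011.00000011.10110000.10111010


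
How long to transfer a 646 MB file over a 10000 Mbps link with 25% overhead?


Effective throughput = 10000 * (1 - 25/100) = 7500 Mbps
File size in Mb = 646 * 8 = 5168 Mb
Time = 5168 / 7500
Time = 0.6891 seconds


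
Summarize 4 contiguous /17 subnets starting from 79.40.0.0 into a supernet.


Original prefix: /17
Number of subnets: 4 = 2^2
New prefix = 17 - 2 = 15
Supernet: 79.40.0.0/15


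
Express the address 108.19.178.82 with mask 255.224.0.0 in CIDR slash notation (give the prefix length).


Binary: 11111111.11100000.00000000.00000000
Count leading 1s
Prefix: /11


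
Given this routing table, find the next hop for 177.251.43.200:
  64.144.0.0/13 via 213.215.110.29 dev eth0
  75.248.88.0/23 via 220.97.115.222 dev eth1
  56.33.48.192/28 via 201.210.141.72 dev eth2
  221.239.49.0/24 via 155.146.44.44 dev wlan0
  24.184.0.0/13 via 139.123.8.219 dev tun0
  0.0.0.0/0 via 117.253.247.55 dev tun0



Longest prefix match for 177.251.43.200:
  /13 64.144.0.0: no
  /23 75.248.88.0: no
  /28 56.33.48.192: no
  /24 221.239.49.0: no
  /13 24.184.0.0: no
  /0 0.0.0.0: MATCH
Selected: next-hop 117.253.247.55 via tun0 (matched /0)


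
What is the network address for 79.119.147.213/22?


IP:   01001111.01110111.10010011.11010101
Mask: 11111111.11111111.11111100.00000000
AND operation:
Net:  01001111.01110111.10010000.00000000
Network: 79.119.144.0/22


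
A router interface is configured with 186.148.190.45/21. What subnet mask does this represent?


/21 means 21 network bits, 11 host bits
Binary: 11111111111111111111100000000000
Mask: 255.255.248.0


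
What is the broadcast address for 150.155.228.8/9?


Network: 150.128.0.0/9
Host bits = 23
Set all host bits to 1:
Broadcast: 150.255.255.255


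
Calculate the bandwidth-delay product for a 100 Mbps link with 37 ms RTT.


BDP = bandwidth * RTT
= 100 Mbps * 37 ms
= 100 * 1e6 * 37 / 1000 bits
= 3700000 bits
= 462500 bytes
= 451.6602 KB
BDP = 3700000 bits (462500 bytes)


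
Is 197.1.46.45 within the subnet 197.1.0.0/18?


Subnet network: 197.1.0.0
Test IP AND mask: 197.1.0.0
Yes, 197.1.46.45 is in 197.1.0.0/18


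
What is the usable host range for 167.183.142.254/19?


Network: 167.183.128.0
Broadcast: 167.183.159.255
First usable = network + 1
Last usable = broadcast - 1
Range: 167.183.128.1 to 167.183.159.254


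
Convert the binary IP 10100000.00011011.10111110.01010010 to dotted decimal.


10100000 = 160
00011011 = 27
10111110 = 190
01010010 = 82
IP: 160.27.190.82


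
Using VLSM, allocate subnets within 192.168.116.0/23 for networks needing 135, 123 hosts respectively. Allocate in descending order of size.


135 hosts -> /24 (254 usable): 192.168.116.0/24
123 hosts -> /25 (126 usable): 192.168.117.0/25
Allocation: 192.168.116.0/24 (135 hosts, 254 usable); 192.168.117.0/25 (123 hosts, 126 usable)


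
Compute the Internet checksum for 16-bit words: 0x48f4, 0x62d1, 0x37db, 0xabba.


Sum all words (with carry folding):
+ 0x48f4 = 0x48f4
+ 0x62d1 = 0xabc5
+ 0x37db = 0xe3a0
+ 0xabba = 0x8f5b
One's complement: ~0x8f5b
Checksum = 0x70a4


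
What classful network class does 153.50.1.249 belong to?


First octet: 153
Binary: 10011001
10xxxxxx -> Class B (128-191)
Class B, default mask 255.255.0.0 (/16)


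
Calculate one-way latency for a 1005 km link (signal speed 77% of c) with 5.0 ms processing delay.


Speed = 0.77 * 3e5 km/s = 231000 km/s
Propagation delay = 1005 / 231000 = 0.0044 s = 4.3506 ms
Processing delay = 5.0 ms
Total one-way latency = 9.3506 ms


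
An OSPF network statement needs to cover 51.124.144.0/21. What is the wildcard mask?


Subnet mask: 255.255.248.0
Wildcard = 255.255.255.255 - subnet mask
255 - 255 = 0
255 - 255 = 0
255 - 248 = 7
255 - 0 = 255
Wildcard: 0.0.7.255


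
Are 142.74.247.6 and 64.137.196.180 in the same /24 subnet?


Mask: 255.255.255.0
142.74.247.6 AND mask = 142.74.247.0
64.137.196.180 AND mask = 64.137.196.0
No, different subnets (142.74.247.0 vs 64.137.196.0)


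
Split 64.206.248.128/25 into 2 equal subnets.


New prefix = 25 + 1 = 26
Each subnet has 64 addresses
  64.206.248.128/26
  64.206.248.192/26
Subnets: 64.206.248.128/26, 64.206.248.192/26


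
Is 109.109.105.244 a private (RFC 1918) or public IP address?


RFC 1918 private ranges:
  10.0.0.0/8 (10.0.0.0 - 10.255.255.255)
  172.16.0.0/12 (172.16.0.0 - 172.31.255.255)
  192.168.0.0/16 (192.168.0.0 - 192.168.255.255)
Public (not in any RFC 1918 range)


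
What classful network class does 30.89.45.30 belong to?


First octet: 30
Binary: 00011110
0xxxxxxx -> Class A (1-126)
Class A, default mask 255.0.0.0 (/8)


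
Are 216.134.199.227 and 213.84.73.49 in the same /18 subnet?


Mask: 255.255.192.0
216.134.199.227 AND mask = 216.134.192.0
213.84.73.49 AND mask = 213.84.64.0
No, different subnets (216.134.192.0 vs 213.84.64.0)


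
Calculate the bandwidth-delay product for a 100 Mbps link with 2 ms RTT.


BDP = bandwidth * RTT
= 100 Mbps * 2 ms
= 100 * 1e6 * 2 / 1000 bits
= 200000 bits
= 25000 bytes
= 24.4141 KB
BDP = 200000 bits (25000 bytes)


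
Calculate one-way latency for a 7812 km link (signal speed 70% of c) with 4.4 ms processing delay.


Speed = 0.7 * 3e5 km/s = 210000 km/s
Propagation delay = 7812 / 210000 = 0.0372 s = 37.2 ms
Processing delay = 4.4 ms
Total one-way latency = 41.6 ms


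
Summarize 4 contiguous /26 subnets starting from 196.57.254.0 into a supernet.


Original prefix: /26
Number of subnets: 4 = 2^2
New prefix = 26 - 2 = 24
Supernet: 196.57.254.0/24


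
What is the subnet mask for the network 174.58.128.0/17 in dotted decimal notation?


/17 means 17 network bits, 15 host bits
Binary: 11111111111111111000000000000000
Mask: 255.255.128.0


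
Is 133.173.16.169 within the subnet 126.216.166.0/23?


Subnet network: 126.216.166.0
Test IP AND mask: 133.173.16.0
No, 133.173.16.169 is not in 126.216.166.0/23


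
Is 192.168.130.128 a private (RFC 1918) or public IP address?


RFC 1918 private ranges:
  10.0.0.0/8 (10.0.0.0 - 10.255.255.255)
  172.16.0.0/12 (172.16.0.0 - 172.31.255.255)
  192.168.0.0/16 (192.168.0.0 - 192.168.255.255)
Private (in 192.168.0.0/16)


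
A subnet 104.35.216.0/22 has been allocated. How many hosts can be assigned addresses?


Host bits = 32 - 22 = 10
Total addresses = 2^10 = 1024
Usable = total - 2 (network and broadcast)
Usable hosts: 1022


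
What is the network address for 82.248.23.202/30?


IP:   01010010.11111000.00010111.11001010
Mask: 11111111.11111111.11111111.11111100
AND operation:
Net:  01010010.11111000.00010111.11001000
Network: 82.248.23.200/30


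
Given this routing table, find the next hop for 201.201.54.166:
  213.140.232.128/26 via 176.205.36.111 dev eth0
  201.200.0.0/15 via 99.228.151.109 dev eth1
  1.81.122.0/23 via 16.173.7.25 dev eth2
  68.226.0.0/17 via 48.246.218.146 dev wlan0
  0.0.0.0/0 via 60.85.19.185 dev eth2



Longest prefix match for 201.201.54.166:
  /26 213.140.232.128: no
  /15 201.200.0.0: MATCH
  /23 1.81.122.0: no
  /17 68.226.0.0: no
  /0 0.0.0.0: MATCH
Selected: next-hop 99.228.151.109 via eth1 (matched /15)


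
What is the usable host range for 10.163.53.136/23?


Network: 10.163.52.0
Broadcast: 10.163.53.255
First usable = network + 1
Last usable = broadcast - 1
Range: 10.163.52.1 to 10.163.53.254


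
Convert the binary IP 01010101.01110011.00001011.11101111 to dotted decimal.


01010101 = 85
01110011 = 115
00001011 = 11
11101111 = 239
IP: 85.115.11.239


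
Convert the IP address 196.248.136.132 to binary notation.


196 = 11000100
248 = 11111000
136 = 10001000
132 = 10000100
Binary: 11000100.11111000.10001000.10000100


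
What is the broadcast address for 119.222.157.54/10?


Network: 119.192.0.0/10
Host bits = 22
Set all host bits to 1:
Broadcast: 119.255.255.255


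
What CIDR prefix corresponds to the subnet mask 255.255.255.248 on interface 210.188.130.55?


Binary: 11111111.11111111.11111111.11111000
Count leading 1s
Prefix: /29


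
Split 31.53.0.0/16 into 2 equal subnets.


New prefix = 16 + 1 = 17
Each subnet has 32768 addresses
  31.53.0.0/17
  31.53.128.0/17
Subnets: 31.53.0.0/17, 31.53.128.0/17


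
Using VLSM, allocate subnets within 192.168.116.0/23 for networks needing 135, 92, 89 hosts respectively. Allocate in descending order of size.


135 hosts -> /24 (254 usable): 192.168.116.0/24
92 hosts -> /25 (126 usable): 192.168.117.0/25
89 hosts -> /25 (126 usable): 192.168.117.128/25
Allocation: 192.168.116.0/24 (135 hosts, 254 usable); 192.168.117.0/25 (92 hosts, 126 usable); 192.168.117.128/25 (89 hosts, 126 usable)


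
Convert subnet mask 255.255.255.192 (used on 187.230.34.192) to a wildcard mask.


Subnet mask: 255.255.255.192
Wildcard = 255.255.255.255 - subnet mask
255 - 255 = 0
255 - 255 = 0
255 - 255 = 0
255 - 192 = 63
Wildcard: 0.0.0.63


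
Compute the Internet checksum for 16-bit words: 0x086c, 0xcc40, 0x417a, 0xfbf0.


Sum all words (with carry folding):
+ 0x086c = 0x086c
+ 0xcc40 = 0xd4ac
+ 0x417a = 0x1627
+ 0xfbf0 = 0x1218
One's complement: ~0x1218
Checksum = 0xede7


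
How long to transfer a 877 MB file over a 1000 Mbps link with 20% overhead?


Effective throughput = 1000 * (1 - 20/100) = 800 Mbps
File size in Mb = 877 * 8 = 7016 Mb
Time = 7016 / 800
Time = 8.77 seconds


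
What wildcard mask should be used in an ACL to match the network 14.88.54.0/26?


Subnet mask: 255.255.255.192
Wildcard = 255.255.255.255 - subnet mask
255 - 255 = 0
255 - 255 = 0
255 - 255 = 0
255 - 192 = 63
Wildcard: 0.0.0.63


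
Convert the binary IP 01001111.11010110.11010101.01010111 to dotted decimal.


01001111 = 79
11010110 = 214
11010101 = 213
01010111 = 87
IP: 79.214.213.87


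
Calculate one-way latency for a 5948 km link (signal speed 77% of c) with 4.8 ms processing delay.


Speed = 0.77 * 3e5 km/s = 231000 km/s
Propagation delay = 5948 / 231000 = 0.0257 s = 25.7489 ms
Processing delay = 4.8 ms
Total one-way latency = 30.5489 ms


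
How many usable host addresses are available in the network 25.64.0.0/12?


Host bits = 32 - 12 = 20
Total addresses = 2^20 = 1048576
Usable = total - 2 (network and broadcast)
Usable hosts: 1048574


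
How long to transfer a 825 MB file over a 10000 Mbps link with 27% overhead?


Effective throughput = 10000 * (1 - 27/100) = 7300 Mbps
File size in Mb = 825 * 8 = 6600 Mb
Time = 6600 / 7300
Time = 0.9041 seconds


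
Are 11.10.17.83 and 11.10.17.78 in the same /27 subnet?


Mask: 255.255.255.224
11.10.17.83 AND mask = 11.10.17.64
11.10.17.78 AND mask = 11.10.17.64
Yes, same subnet (11.10.17.64)


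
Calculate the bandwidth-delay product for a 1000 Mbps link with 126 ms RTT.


BDP = bandwidth * RTT
= 1000 Mbps * 126 ms
= 1000 * 1e6 * 126 / 1000 bits
= 126000000 bits
= 15750000 bytes
= 15380.8594 KB
BDP = 126000000 bits (15750000 bytes)


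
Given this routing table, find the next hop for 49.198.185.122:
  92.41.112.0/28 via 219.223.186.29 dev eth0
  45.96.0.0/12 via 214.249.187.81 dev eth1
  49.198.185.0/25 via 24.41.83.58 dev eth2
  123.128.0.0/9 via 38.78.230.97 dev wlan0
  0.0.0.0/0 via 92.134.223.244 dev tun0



Longest prefix match for 49.198.185.122:
  /28 92.41.112.0: no
  /12 45.96.0.0: no
  /25 49.198.185.0: MATCH
  /9 123.128.0.0: no
  /0 0.0.0.0: MATCH
Selected: next-hop 24.41.83.58 via eth2 (matched /25)


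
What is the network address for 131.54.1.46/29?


IP:   10000011.00110110.00000001.00101110
Mask: 11111111.11111111.11111111.11111000
AND operation:
Net:  10000011.00110110.00000001.00101000
Network: 131.54.1.40/29


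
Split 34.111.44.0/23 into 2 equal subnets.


New prefix = 23 + 1 = 24
Each subnet has 256 addresses
  34.111.44.0/24
  34.111.45.0/24
Subnets: 34.111.44.0/24, 34.111.45.0/24


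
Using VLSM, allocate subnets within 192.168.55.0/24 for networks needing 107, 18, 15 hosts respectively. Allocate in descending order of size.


107 hosts -> /25 (126 usable): 192.168.55.0/25
18 hosts -> /27 (30 usable): 192.168.55.128/27
15 hosts -> /27 (30 usable): 192.168.55.160/27
Allocation: 192.168.55.0/25 (107 hosts, 126 usable); 192.168.55.128/27 (18 hosts, 30 usable); 192.168.55.160/27 (15 hosts, 30 usable)


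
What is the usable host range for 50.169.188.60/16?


Network: 50.169.0.0
Broadcast: 50.169.255.255
First usable = network + 1
Last usable = broadcast - 1
Range: 50.169.0.1 to 50.169.255.254


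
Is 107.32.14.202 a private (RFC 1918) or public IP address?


RFC 1918 private ranges:
  10.0.0.0/8 (10.0.0.0 - 10.255.255.255)
  172.16.0.0/12 (172.16.0.0 - 172.31.255.255)
  192.168.0.0/16 (192.168.0.0 - 192.168.255.255)
Public (not in any RFC 1918 range)


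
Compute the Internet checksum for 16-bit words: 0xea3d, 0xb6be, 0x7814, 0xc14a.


Sum all words (with carry folding):
+ 0xea3d = 0xea3d
+ 0xb6be = 0xa0fc
+ 0x7814 = 0x1911
+ 0xc14a = 0xda5b
One's complement: ~0xda5b
Checksum = 0x25a4


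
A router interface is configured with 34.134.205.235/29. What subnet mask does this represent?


/29 means 29 network bits, 3 host bits
Binary: 11111111111111111111111111111000
Mask: 255.255.255.248


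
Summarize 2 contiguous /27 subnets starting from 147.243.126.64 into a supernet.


Original prefix: /27
Number of subnets: 2 = 2^1
New prefix = 27 - 1 = 26
Supernet: 147.243.126.64/26


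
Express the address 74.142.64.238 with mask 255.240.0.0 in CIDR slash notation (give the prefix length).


Binary: 11111111.11110000.00000000.00000000
Count leading 1s
Prefix: /12


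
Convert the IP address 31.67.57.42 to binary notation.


31 = 00011111
67 = 01000011
57 = 00111001
42 = 00101010
Binary: 00011111.01000011.00111001.00101010


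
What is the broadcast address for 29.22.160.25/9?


Network: 29.0.0.0/9
Host bits = 23
Set all host bits to 1:
Broadcast: 29.127.255.255


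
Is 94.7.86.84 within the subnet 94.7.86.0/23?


Subnet network: 94.7.86.0
Test IP AND mask: 94.7.86.0
Yes, 94.7.86.84 is in 94.7.86.0/23


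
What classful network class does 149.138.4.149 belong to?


First octet: 149
Binary: 10010101
10xxxxxx -> Class B (128-191)
Class B, default mask 255.255.0.0 (/16)


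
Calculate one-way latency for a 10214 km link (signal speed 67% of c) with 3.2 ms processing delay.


Speed = 0.67 * 3e5 km/s = 201000 km/s
Propagation delay = 10214 / 201000 = 0.0508 s = 50.8159 ms
Processing delay = 3.2 ms
Total one-way latency = 54.0159 ms


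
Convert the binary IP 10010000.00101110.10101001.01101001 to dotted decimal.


10010000 = 144
00101110 = 46
10101001 = 169
01101001 = 105
IP: 144.46.169.105


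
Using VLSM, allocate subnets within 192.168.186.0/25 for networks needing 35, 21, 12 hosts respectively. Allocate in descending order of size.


35 hosts -> /26 (62 usable): 192.168.186.0/26
21 hosts -> /27 (30 usable): 192.168.186.64/27
12 hosts -> /28 (14 usable): 192.168.186.96/28
Allocation: 192.168.186.0/26 (35 hosts, 62 usable); 192.168.186.64/27 (21 hosts, 30 usable); 192.168.186.96/28 (12 hosts, 14 usable)


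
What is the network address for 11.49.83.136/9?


IP:   00001011.00110001.01010011.10001000
Mask: 11111111.10000000.00000000.00000000
AND operation:
Net:  00001011.00000000.00000000.00000000
Network: 11.0.0.0/9


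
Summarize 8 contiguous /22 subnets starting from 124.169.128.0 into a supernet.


Original prefix: /22
Number of subnets: 8 = 2^3
New prefix = 22 - 3 = 19
Supernet: 124.169.128.0/19


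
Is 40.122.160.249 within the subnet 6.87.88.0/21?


Subnet network: 6.87.88.0
Test IP AND mask: 40.122.160.0
No, 40.122.160.249 is not in 6.87.88.0/21


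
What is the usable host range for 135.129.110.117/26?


Network: 135.129.110.64
Broadcast: 135.129.110.127
First usable = network + 1
Last usable = broadcast - 1
Range: 135.129.110.65 to 135.129.110.126


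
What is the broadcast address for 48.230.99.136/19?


Network: 48.230.96.0/19
Host bits = 13
Set all host bits to 1:
Broadcast: 48.230.127.255


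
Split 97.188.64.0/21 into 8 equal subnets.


New prefix = 21 + 3 = 24
Each subnet has 256 addresses
  97.188.64.0/24
  97.188.65.0/24
  97.188.66.0/24
  97.188.67.0/24
  97.188.68.0/24
  97.188.69.0/24
  97.188.70.0/24
  97.188.71.0/24
Subnets: 97.188.64.0/24, 97.188.65.0/24, 97.188.66.0/24, 97.188.67.0/24, 97.188.68.0/24, 97.188.69.0/24, 97.188.70.0/24, 97.188.71.0/24


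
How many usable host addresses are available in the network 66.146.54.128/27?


Host bits = 32 - 27 = 5
Total addresses = 2^5 = 32
Usable = total - 2 (network and broadcast)
Usable hosts: 30


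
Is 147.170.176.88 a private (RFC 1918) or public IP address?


RFC 1918 private ranges:
  10.0.0.0/8 (10.0.0.0 - 10.255.255.255)
  172.16.0.0/12 (172.16.0.0 - 172.31.255.255)
  192.168.0.0/16 (192.168.0.0 - 192.168.255.255)
Public (not in any RFC 1918 range)


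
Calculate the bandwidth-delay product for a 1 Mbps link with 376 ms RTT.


BDP = bandwidth * RTT
= 1 Mbps * 376 ms
= 1 * 1e6 * 376 / 1000 bits
= 376000 bits
= 47000 bytes
= 45.8984 KB
BDP = 376000 bits (47000 bytes)


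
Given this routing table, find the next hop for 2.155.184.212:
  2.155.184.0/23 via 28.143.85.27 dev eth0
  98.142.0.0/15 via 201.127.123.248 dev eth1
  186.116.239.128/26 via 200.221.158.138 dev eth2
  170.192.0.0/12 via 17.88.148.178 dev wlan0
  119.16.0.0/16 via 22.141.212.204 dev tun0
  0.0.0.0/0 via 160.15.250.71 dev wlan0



Longest prefix match for 2.155.184.212:
  /23 2.155.184.0: MATCH
  /15 98.142.0.0: no
  /26 186.116.239.128: no
  /12 170.192.0.0: no
  /16 119.16.0.0: no
  /0 0.0.0.0: MATCH
Selected: next-hop 28.143.85.27 via eth0 (matched /23)


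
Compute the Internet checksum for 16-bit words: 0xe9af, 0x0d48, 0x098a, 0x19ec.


Sum all words (with carry folding):
+ 0xe9af = 0xe9af
+ 0x0d48 = 0xf6f7
+ 0x098a = 0x0082
+ 0x19ec = 0x1a6e
One's complement: ~0x1a6e
Checksum = 0xe591


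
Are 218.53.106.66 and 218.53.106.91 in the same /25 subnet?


Mask: 255.255.255.128
218.53.106.66 AND mask = 218.53.106.0
218.53.106.91 AND mask = 218.53.106.0
Yes, same subnet (218.53.106.0)


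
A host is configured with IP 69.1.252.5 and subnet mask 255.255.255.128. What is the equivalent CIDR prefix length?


Binary: 11111111.11111111.11111111.10000000
Count leading 1s
Prefix: /25


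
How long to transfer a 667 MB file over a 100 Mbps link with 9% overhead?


Effective throughput = 100 * (1 - 9/100) = 91 Mbps
File size in Mb = 667 * 8 = 5336 Mb
Time = 5336 / 91
Time = 58.6374 seconds


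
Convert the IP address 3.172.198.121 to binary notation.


3 = 00000011
172 = 10101100
198 = 11000110
121 = 01111001
Binary: 00000011.10101100.11000110.01111001


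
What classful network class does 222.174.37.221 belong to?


First octet: 222
Binary: 11011110
110xxxxx -> Class C (192-223)
Class C, default mask 255.255.255.0 (/24)


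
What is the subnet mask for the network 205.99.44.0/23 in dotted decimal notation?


/23 means 23 network bits, 9 host bits
Binary: 11111111111111111111111000000000
Mask: 255.255.254.0


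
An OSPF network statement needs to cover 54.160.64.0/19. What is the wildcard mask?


Subnet mask: 255.255.224.0
Wildcard = 255.255.255.255 - subnet mask
255 - 255 = 0
255 - 255 = 0
255 - 224 = 31
255 - 0 = 255
Wildcard: 0.0.31.255


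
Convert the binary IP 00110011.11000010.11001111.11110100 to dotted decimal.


00110011 = 51
11000010 = 194
11001111 = 207
11110100 = 244
IP: 51.194.207.244


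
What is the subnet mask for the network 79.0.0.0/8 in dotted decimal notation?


/8 means 8 network bits, 24 host bits
Binary: 11111111000000000000000000000000
Mask: 255.0.0.0


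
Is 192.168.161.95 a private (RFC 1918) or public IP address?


RFC 1918 private ranges:
  10.0.0.0/8 (10.0.0.0 - 10.255.255.255)
  172.16.0.0/12 (172.16.0.0 - 172.31.255.255)
  192.168.0.0/16 (192.168.0.0 - 192.168.255.255)
Private (in 192.168.0.0/16)


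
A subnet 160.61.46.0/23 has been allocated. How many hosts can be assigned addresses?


Host bits = 32 - 23 = 9
Total addresses = 2^9 = 512
Usable = total - 2 (network and broadcast)
Usable hosts: 510


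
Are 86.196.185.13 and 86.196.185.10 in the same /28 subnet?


Mask: 255.255.255.240
86.196.185.13 AND mask = 86.196.185.0
86.196.185.10 AND mask = 86.196.185.0
Yes, same subnet (86.196.185.0)


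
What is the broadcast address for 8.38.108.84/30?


Network: 8.38.108.84/30
Host bits = 2
Set all host bits to 1:
Broadcast: 8.38.108.87


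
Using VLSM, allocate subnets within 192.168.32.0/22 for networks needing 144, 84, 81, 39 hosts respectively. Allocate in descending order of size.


144 hosts -> /24 (254 usable): 192.168.32.0/24
84 hosts -> /25 (126 usable): 192.168.33.0/25
81 hosts -> /25 (126 usable): 192.168.33.128/25
39 hosts -> /26 (62 usable): 192.168.34.0/26
Allocation: 192.168.32.0/24 (144 hosts, 254 usable); 192.168.33.0/25 (84 hosts, 126 usable); 192.168.33.128/25 (81 hosts, 126 usable); 192.168.34.0/26 (39 hosts, 62 usable)


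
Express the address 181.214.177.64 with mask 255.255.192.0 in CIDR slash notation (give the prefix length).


Binary: 11111111.11111111.11000000.00000000
Count leading 1s
Prefix: /18


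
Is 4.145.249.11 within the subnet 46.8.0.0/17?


Subnet network: 46.8.0.0
Test IP AND mask: 4.145.128.0
No, 4.145.249.11 is not in 46.8.0.0/17


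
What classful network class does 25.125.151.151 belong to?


First octet: 25
Binary: 00011001
0xxxxxxx -> Class A (1-126)
Class A, default mask 255.0.0.0 (/8)


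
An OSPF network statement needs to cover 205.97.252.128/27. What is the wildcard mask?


Subnet mask: 255.255.255.224
Wildcard = 255.255.255.255 - subnet mask
255 - 255 = 0
255 - 255 = 0
255 - 255 = 0
255 - 224 = 31
Wildcard: 0.0.0.31


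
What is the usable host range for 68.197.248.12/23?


Network: 68.197.248.0
Broadcast: 68.197.249.255
First usable = network + 1
Last usable = broadcast - 1
Range: 68.197.248.1 to 68.197.249.254


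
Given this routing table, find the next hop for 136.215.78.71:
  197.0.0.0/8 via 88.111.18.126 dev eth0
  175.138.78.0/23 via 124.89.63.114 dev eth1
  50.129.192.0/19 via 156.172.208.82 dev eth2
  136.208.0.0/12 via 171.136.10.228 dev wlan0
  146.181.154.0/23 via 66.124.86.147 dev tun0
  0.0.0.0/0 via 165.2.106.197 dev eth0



Longest prefix match for 136.215.78.71:
  /8 197.0.0.0: no
  /23 175.138.78.0: no
  /19 50.129.192.0: no
  /12 136.208.0.0: MATCH
  /23 146.181.154.0: no
  /0 0.0.0.0: MATCH
Selected: next-hop 171.136.10.228 via wlan0 (matched /12)


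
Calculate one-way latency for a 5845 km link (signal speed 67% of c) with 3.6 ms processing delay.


Speed = 0.67 * 3e5 km/s = 201000 km/s
Propagation delay = 5845 / 201000 = 0.0291 s = 29.0796 ms
Processing delay = 3.6 ms
Total one-way latency = 32.6796 ms


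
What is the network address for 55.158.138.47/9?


IP:   00110111.10011110.10001010.00101111
Mask: 11111111.10000000.00000000.00000000
AND operation:
Net:  00110111.10000000.00000000.00000000
Network: 55.128.0.0/9


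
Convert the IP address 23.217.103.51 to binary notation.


23 = 00010111
217 = 11011001
103 = 01100111
51 = 00110011
Binary: 00010111.11011001.01100111.00110011


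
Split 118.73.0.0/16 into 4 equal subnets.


New prefix = 16 + 2 = 18
Each subnet has 16384 addresses
  118.73.0.0/18
  118.73.64.0/18
  118.73.128.0/18
  118.73.192.0/18
Subnets: 118.73.0.0/18, 118.73.64.0/18, 118.73.128.0/18, 118.73.192.0/18


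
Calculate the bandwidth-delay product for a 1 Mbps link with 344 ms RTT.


BDP = bandwidth * RTT
= 1 Mbps * 344 ms
= 1 * 1e6 * 344 / 1000 bits
= 344000 bits
= 43000 bytes
= 41.9922 KB
BDP = 344000 bits (43000 bytes)


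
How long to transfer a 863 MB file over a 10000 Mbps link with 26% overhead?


Effective throughput = 10000 * (1 - 26/100) = 7400 Mbps
File size in Mb = 863 * 8 = 6904 Mb
Time = 6904 / 7400
Time = 0.933 seconds


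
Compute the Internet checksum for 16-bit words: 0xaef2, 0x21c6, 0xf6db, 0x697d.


Sum all words (with carry folding):
+ 0xaef2 = 0xaef2
+ 0x21c6 = 0xd0b8
+ 0xf6db = 0xc794
+ 0x697d = 0x3112
One's complement: ~0x3112
Checksum = 0xceed


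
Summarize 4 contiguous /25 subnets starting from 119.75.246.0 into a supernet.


Original prefix: /25
Number of subnets: 4 = 2^2
New prefix = 25 - 2 = 23
Supernet: 119.75.246.0/23


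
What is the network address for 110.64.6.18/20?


IP:   01101110.01000000.00000110.00010010
Mask: 11111111.11111111.11110000.00000000
AND operation:
Net:  01101110.01000000.00000000.00000000
Network: 110.64.0.0/20
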